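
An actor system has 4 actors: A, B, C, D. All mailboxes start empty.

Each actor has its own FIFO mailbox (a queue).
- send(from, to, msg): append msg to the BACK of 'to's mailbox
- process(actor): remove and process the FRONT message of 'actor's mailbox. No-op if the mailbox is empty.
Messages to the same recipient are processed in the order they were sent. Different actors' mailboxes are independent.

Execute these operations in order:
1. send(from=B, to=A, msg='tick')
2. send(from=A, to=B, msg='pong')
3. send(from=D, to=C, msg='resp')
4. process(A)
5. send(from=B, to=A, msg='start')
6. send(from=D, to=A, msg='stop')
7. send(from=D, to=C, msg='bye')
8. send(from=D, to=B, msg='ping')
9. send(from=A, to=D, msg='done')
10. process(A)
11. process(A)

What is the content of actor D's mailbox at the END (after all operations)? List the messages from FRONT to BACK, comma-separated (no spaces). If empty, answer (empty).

Answer: done

Derivation:
After 1 (send(from=B, to=A, msg='tick')): A:[tick] B:[] C:[] D:[]
After 2 (send(from=A, to=B, msg='pong')): A:[tick] B:[pong] C:[] D:[]
After 3 (send(from=D, to=C, msg='resp')): A:[tick] B:[pong] C:[resp] D:[]
After 4 (process(A)): A:[] B:[pong] C:[resp] D:[]
After 5 (send(from=B, to=A, msg='start')): A:[start] B:[pong] C:[resp] D:[]
After 6 (send(from=D, to=A, msg='stop')): A:[start,stop] B:[pong] C:[resp] D:[]
After 7 (send(from=D, to=C, msg='bye')): A:[start,stop] B:[pong] C:[resp,bye] D:[]
After 8 (send(from=D, to=B, msg='ping')): A:[start,stop] B:[pong,ping] C:[resp,bye] D:[]
After 9 (send(from=A, to=D, msg='done')): A:[start,stop] B:[pong,ping] C:[resp,bye] D:[done]
After 10 (process(A)): A:[stop] B:[pong,ping] C:[resp,bye] D:[done]
After 11 (process(A)): A:[] B:[pong,ping] C:[resp,bye] D:[done]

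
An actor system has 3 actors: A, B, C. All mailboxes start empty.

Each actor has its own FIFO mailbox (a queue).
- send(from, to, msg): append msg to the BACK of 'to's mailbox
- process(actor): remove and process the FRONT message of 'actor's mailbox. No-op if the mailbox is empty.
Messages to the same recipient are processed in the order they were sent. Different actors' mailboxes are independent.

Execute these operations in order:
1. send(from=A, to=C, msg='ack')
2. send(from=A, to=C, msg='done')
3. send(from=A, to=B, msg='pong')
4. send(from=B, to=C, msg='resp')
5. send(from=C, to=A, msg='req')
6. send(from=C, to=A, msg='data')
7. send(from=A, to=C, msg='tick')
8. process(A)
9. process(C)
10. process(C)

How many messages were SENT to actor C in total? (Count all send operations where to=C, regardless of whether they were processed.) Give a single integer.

Answer: 4

Derivation:
After 1 (send(from=A, to=C, msg='ack')): A:[] B:[] C:[ack]
After 2 (send(from=A, to=C, msg='done')): A:[] B:[] C:[ack,done]
After 3 (send(from=A, to=B, msg='pong')): A:[] B:[pong] C:[ack,done]
After 4 (send(from=B, to=C, msg='resp')): A:[] B:[pong] C:[ack,done,resp]
After 5 (send(from=C, to=A, msg='req')): A:[req] B:[pong] C:[ack,done,resp]
After 6 (send(from=C, to=A, msg='data')): A:[req,data] B:[pong] C:[ack,done,resp]
After 7 (send(from=A, to=C, msg='tick')): A:[req,data] B:[pong] C:[ack,done,resp,tick]
After 8 (process(A)): A:[data] B:[pong] C:[ack,done,resp,tick]
After 9 (process(C)): A:[data] B:[pong] C:[done,resp,tick]
After 10 (process(C)): A:[data] B:[pong] C:[resp,tick]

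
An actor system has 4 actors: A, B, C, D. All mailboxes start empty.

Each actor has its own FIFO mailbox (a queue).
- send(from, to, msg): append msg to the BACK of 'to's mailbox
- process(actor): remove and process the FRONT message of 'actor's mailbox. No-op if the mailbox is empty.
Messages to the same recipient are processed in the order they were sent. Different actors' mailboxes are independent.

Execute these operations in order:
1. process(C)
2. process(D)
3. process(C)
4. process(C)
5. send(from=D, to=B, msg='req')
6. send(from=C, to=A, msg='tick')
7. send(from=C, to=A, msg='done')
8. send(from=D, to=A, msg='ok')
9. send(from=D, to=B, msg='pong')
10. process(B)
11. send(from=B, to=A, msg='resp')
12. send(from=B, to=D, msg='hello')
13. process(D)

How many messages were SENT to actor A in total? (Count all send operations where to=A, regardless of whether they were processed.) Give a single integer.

After 1 (process(C)): A:[] B:[] C:[] D:[]
After 2 (process(D)): A:[] B:[] C:[] D:[]
After 3 (process(C)): A:[] B:[] C:[] D:[]
After 4 (process(C)): A:[] B:[] C:[] D:[]
After 5 (send(from=D, to=B, msg='req')): A:[] B:[req] C:[] D:[]
After 6 (send(from=C, to=A, msg='tick')): A:[tick] B:[req] C:[] D:[]
After 7 (send(from=C, to=A, msg='done')): A:[tick,done] B:[req] C:[] D:[]
After 8 (send(from=D, to=A, msg='ok')): A:[tick,done,ok] B:[req] C:[] D:[]
After 9 (send(from=D, to=B, msg='pong')): A:[tick,done,ok] B:[req,pong] C:[] D:[]
After 10 (process(B)): A:[tick,done,ok] B:[pong] C:[] D:[]
After 11 (send(from=B, to=A, msg='resp')): A:[tick,done,ok,resp] B:[pong] C:[] D:[]
After 12 (send(from=B, to=D, msg='hello')): A:[tick,done,ok,resp] B:[pong] C:[] D:[hello]
After 13 (process(D)): A:[tick,done,ok,resp] B:[pong] C:[] D:[]

Answer: 4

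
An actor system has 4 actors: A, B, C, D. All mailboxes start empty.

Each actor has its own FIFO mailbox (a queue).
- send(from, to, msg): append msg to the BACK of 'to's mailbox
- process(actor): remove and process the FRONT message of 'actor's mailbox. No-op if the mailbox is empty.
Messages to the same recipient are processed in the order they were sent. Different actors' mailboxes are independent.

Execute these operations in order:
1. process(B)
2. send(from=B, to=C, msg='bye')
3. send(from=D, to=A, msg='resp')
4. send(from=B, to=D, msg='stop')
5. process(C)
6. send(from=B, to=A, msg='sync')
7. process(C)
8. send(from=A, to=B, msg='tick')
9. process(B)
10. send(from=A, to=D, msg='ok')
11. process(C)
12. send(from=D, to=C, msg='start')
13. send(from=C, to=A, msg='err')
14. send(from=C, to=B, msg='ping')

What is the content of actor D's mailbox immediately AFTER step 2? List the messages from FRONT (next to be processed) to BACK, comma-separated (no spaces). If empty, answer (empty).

After 1 (process(B)): A:[] B:[] C:[] D:[]
After 2 (send(from=B, to=C, msg='bye')): A:[] B:[] C:[bye] D:[]

(empty)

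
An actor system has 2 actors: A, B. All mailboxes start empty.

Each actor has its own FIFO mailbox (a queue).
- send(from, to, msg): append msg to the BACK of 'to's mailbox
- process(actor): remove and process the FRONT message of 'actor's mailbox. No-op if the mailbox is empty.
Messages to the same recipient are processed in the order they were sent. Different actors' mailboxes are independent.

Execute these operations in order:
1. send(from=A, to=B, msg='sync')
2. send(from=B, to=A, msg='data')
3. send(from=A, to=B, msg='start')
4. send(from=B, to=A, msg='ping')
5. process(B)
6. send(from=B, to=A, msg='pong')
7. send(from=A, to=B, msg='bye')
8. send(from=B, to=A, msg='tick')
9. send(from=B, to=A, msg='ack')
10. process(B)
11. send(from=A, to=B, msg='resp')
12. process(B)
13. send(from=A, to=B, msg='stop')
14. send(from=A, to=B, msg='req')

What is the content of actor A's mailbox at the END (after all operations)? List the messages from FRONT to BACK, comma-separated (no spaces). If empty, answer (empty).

Answer: data,ping,pong,tick,ack

Derivation:
After 1 (send(from=A, to=B, msg='sync')): A:[] B:[sync]
After 2 (send(from=B, to=A, msg='data')): A:[data] B:[sync]
After 3 (send(from=A, to=B, msg='start')): A:[data] B:[sync,start]
After 4 (send(from=B, to=A, msg='ping')): A:[data,ping] B:[sync,start]
After 5 (process(B)): A:[data,ping] B:[start]
After 6 (send(from=B, to=A, msg='pong')): A:[data,ping,pong] B:[start]
After 7 (send(from=A, to=B, msg='bye')): A:[data,ping,pong] B:[start,bye]
After 8 (send(from=B, to=A, msg='tick')): A:[data,ping,pong,tick] B:[start,bye]
After 9 (send(from=B, to=A, msg='ack')): A:[data,ping,pong,tick,ack] B:[start,bye]
After 10 (process(B)): A:[data,ping,pong,tick,ack] B:[bye]
After 11 (send(from=A, to=B, msg='resp')): A:[data,ping,pong,tick,ack] B:[bye,resp]
After 12 (process(B)): A:[data,ping,pong,tick,ack] B:[resp]
After 13 (send(from=A, to=B, msg='stop')): A:[data,ping,pong,tick,ack] B:[resp,stop]
After 14 (send(from=A, to=B, msg='req')): A:[data,ping,pong,tick,ack] B:[resp,stop,req]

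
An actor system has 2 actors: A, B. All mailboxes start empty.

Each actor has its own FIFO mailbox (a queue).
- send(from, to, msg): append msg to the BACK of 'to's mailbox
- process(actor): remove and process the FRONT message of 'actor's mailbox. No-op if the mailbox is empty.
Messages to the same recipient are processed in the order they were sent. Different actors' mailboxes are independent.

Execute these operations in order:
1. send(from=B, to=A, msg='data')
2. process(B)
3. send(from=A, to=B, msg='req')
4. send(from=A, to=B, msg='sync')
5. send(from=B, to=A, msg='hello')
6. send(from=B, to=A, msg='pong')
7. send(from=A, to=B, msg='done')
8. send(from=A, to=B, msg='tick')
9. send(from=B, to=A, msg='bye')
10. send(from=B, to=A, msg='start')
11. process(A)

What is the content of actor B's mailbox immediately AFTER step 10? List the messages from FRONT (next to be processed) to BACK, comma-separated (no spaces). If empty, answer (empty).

After 1 (send(from=B, to=A, msg='data')): A:[data] B:[]
After 2 (process(B)): A:[data] B:[]
After 3 (send(from=A, to=B, msg='req')): A:[data] B:[req]
After 4 (send(from=A, to=B, msg='sync')): A:[data] B:[req,sync]
After 5 (send(from=B, to=A, msg='hello')): A:[data,hello] B:[req,sync]
After 6 (send(from=B, to=A, msg='pong')): A:[data,hello,pong] B:[req,sync]
After 7 (send(from=A, to=B, msg='done')): A:[data,hello,pong] B:[req,sync,done]
After 8 (send(from=A, to=B, msg='tick')): A:[data,hello,pong] B:[req,sync,done,tick]
After 9 (send(from=B, to=A, msg='bye')): A:[data,hello,pong,bye] B:[req,sync,done,tick]
After 10 (send(from=B, to=A, msg='start')): A:[data,hello,pong,bye,start] B:[req,sync,done,tick]

req,sync,done,tick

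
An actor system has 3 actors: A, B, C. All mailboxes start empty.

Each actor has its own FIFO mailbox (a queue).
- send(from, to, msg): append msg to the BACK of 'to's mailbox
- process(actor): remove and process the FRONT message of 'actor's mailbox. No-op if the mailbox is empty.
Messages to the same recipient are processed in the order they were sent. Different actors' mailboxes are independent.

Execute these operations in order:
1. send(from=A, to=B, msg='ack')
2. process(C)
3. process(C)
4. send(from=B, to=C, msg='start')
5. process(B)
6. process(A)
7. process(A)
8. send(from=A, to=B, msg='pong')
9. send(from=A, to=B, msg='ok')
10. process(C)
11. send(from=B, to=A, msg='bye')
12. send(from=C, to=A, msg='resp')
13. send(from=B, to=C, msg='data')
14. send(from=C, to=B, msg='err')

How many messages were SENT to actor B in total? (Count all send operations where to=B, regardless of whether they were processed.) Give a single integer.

Answer: 4

Derivation:
After 1 (send(from=A, to=B, msg='ack')): A:[] B:[ack] C:[]
After 2 (process(C)): A:[] B:[ack] C:[]
After 3 (process(C)): A:[] B:[ack] C:[]
After 4 (send(from=B, to=C, msg='start')): A:[] B:[ack] C:[start]
After 5 (process(B)): A:[] B:[] C:[start]
After 6 (process(A)): A:[] B:[] C:[start]
After 7 (process(A)): A:[] B:[] C:[start]
After 8 (send(from=A, to=B, msg='pong')): A:[] B:[pong] C:[start]
After 9 (send(from=A, to=B, msg='ok')): A:[] B:[pong,ok] C:[start]
After 10 (process(C)): A:[] B:[pong,ok] C:[]
After 11 (send(from=B, to=A, msg='bye')): A:[bye] B:[pong,ok] C:[]
After 12 (send(from=C, to=A, msg='resp')): A:[bye,resp] B:[pong,ok] C:[]
After 13 (send(from=B, to=C, msg='data')): A:[bye,resp] B:[pong,ok] C:[data]
After 14 (send(from=C, to=B, msg='err')): A:[bye,resp] B:[pong,ok,err] C:[data]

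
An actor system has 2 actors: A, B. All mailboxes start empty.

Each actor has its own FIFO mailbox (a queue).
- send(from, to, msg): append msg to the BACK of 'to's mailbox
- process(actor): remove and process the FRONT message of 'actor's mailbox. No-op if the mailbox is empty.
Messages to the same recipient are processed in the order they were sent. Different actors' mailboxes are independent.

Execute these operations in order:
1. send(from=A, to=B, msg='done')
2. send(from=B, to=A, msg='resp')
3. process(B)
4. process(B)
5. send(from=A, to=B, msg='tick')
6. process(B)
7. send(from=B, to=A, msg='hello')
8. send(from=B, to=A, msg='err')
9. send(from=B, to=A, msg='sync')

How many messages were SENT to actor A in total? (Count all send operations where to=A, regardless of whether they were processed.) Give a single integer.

After 1 (send(from=A, to=B, msg='done')): A:[] B:[done]
After 2 (send(from=B, to=A, msg='resp')): A:[resp] B:[done]
After 3 (process(B)): A:[resp] B:[]
After 4 (process(B)): A:[resp] B:[]
After 5 (send(from=A, to=B, msg='tick')): A:[resp] B:[tick]
After 6 (process(B)): A:[resp] B:[]
After 7 (send(from=B, to=A, msg='hello')): A:[resp,hello] B:[]
After 8 (send(from=B, to=A, msg='err')): A:[resp,hello,err] B:[]
After 9 (send(from=B, to=A, msg='sync')): A:[resp,hello,err,sync] B:[]

Answer: 4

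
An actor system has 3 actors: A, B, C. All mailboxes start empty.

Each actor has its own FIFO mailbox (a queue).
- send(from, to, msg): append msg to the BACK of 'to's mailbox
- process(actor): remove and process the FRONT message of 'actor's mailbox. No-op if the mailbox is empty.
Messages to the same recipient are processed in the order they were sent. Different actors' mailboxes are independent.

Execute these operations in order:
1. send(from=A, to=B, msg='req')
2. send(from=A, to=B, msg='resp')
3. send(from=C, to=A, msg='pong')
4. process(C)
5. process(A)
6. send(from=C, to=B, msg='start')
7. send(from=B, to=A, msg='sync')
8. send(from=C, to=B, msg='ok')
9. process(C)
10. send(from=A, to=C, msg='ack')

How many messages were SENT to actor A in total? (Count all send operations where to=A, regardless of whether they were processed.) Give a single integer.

Answer: 2

Derivation:
After 1 (send(from=A, to=B, msg='req')): A:[] B:[req] C:[]
After 2 (send(from=A, to=B, msg='resp')): A:[] B:[req,resp] C:[]
After 3 (send(from=C, to=A, msg='pong')): A:[pong] B:[req,resp] C:[]
After 4 (process(C)): A:[pong] B:[req,resp] C:[]
After 5 (process(A)): A:[] B:[req,resp] C:[]
After 6 (send(from=C, to=B, msg='start')): A:[] B:[req,resp,start] C:[]
After 7 (send(from=B, to=A, msg='sync')): A:[sync] B:[req,resp,start] C:[]
After 8 (send(from=C, to=B, msg='ok')): A:[sync] B:[req,resp,start,ok] C:[]
After 9 (process(C)): A:[sync] B:[req,resp,start,ok] C:[]
After 10 (send(from=A, to=C, msg='ack')): A:[sync] B:[req,resp,start,ok] C:[ack]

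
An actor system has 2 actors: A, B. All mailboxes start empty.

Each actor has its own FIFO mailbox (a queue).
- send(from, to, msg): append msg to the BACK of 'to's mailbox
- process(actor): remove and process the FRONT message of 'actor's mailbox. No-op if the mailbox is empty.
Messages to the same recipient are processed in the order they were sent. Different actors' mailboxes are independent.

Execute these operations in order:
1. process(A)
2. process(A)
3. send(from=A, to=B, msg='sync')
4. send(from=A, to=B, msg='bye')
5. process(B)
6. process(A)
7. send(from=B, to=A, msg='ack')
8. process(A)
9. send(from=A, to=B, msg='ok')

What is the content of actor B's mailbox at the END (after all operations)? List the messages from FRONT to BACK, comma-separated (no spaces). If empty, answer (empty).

After 1 (process(A)): A:[] B:[]
After 2 (process(A)): A:[] B:[]
After 3 (send(from=A, to=B, msg='sync')): A:[] B:[sync]
After 4 (send(from=A, to=B, msg='bye')): A:[] B:[sync,bye]
After 5 (process(B)): A:[] B:[bye]
After 6 (process(A)): A:[] B:[bye]
After 7 (send(from=B, to=A, msg='ack')): A:[ack] B:[bye]
After 8 (process(A)): A:[] B:[bye]
After 9 (send(from=A, to=B, msg='ok')): A:[] B:[bye,ok]

Answer: bye,ok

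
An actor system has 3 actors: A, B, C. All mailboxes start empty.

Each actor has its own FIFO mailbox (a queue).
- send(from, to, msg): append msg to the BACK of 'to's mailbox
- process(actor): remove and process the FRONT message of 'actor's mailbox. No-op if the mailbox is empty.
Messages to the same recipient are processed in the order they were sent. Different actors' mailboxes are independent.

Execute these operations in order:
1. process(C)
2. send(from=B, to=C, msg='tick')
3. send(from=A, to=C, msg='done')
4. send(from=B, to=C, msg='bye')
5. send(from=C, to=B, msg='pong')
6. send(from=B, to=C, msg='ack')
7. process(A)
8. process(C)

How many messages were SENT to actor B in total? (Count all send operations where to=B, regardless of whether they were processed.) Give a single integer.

After 1 (process(C)): A:[] B:[] C:[]
After 2 (send(from=B, to=C, msg='tick')): A:[] B:[] C:[tick]
After 3 (send(from=A, to=C, msg='done')): A:[] B:[] C:[tick,done]
After 4 (send(from=B, to=C, msg='bye')): A:[] B:[] C:[tick,done,bye]
After 5 (send(from=C, to=B, msg='pong')): A:[] B:[pong] C:[tick,done,bye]
After 6 (send(from=B, to=C, msg='ack')): A:[] B:[pong] C:[tick,done,bye,ack]
After 7 (process(A)): A:[] B:[pong] C:[tick,done,bye,ack]
After 8 (process(C)): A:[] B:[pong] C:[done,bye,ack]

Answer: 1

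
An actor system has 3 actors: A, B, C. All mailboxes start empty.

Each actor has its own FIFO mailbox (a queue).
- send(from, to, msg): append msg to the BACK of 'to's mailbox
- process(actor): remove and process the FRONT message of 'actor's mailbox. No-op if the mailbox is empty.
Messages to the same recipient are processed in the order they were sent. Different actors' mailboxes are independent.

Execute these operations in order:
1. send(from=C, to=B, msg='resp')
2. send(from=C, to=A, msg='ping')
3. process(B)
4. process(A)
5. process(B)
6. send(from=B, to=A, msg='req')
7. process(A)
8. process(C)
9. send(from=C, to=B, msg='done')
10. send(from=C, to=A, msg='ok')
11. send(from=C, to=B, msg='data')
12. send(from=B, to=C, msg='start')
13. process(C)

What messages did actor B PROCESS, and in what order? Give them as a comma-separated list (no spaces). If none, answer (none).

After 1 (send(from=C, to=B, msg='resp')): A:[] B:[resp] C:[]
After 2 (send(from=C, to=A, msg='ping')): A:[ping] B:[resp] C:[]
After 3 (process(B)): A:[ping] B:[] C:[]
After 4 (process(A)): A:[] B:[] C:[]
After 5 (process(B)): A:[] B:[] C:[]
After 6 (send(from=B, to=A, msg='req')): A:[req] B:[] C:[]
After 7 (process(A)): A:[] B:[] C:[]
After 8 (process(C)): A:[] B:[] C:[]
After 9 (send(from=C, to=B, msg='done')): A:[] B:[done] C:[]
After 10 (send(from=C, to=A, msg='ok')): A:[ok] B:[done] C:[]
After 11 (send(from=C, to=B, msg='data')): A:[ok] B:[done,data] C:[]
After 12 (send(from=B, to=C, msg='start')): A:[ok] B:[done,data] C:[start]
After 13 (process(C)): A:[ok] B:[done,data] C:[]

Answer: resp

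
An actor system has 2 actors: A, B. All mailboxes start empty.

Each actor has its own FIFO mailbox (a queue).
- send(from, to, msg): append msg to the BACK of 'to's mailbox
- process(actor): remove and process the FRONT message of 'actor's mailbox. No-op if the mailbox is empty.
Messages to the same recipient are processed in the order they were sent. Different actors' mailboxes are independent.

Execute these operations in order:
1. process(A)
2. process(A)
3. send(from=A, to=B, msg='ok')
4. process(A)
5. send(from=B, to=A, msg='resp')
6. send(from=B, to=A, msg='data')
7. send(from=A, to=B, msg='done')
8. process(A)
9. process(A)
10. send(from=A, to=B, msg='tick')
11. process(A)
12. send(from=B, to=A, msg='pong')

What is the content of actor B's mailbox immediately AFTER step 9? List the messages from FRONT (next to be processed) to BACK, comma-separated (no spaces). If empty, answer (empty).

After 1 (process(A)): A:[] B:[]
After 2 (process(A)): A:[] B:[]
After 3 (send(from=A, to=B, msg='ok')): A:[] B:[ok]
After 4 (process(A)): A:[] B:[ok]
After 5 (send(from=B, to=A, msg='resp')): A:[resp] B:[ok]
After 6 (send(from=B, to=A, msg='data')): A:[resp,data] B:[ok]
After 7 (send(from=A, to=B, msg='done')): A:[resp,data] B:[ok,done]
After 8 (process(A)): A:[data] B:[ok,done]
After 9 (process(A)): A:[] B:[ok,done]

ok,done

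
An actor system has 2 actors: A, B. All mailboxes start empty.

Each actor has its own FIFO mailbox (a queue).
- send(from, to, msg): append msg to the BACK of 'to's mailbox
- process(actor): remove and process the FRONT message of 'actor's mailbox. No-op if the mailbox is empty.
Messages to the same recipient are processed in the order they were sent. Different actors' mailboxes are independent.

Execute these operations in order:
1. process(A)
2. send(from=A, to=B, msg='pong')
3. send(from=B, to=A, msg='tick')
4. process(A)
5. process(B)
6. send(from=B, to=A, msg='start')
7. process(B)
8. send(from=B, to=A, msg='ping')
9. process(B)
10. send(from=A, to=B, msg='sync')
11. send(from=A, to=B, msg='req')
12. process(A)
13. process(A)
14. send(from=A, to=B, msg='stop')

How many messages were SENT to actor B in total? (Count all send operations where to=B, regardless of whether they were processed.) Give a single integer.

After 1 (process(A)): A:[] B:[]
After 2 (send(from=A, to=B, msg='pong')): A:[] B:[pong]
After 3 (send(from=B, to=A, msg='tick')): A:[tick] B:[pong]
After 4 (process(A)): A:[] B:[pong]
After 5 (process(B)): A:[] B:[]
After 6 (send(from=B, to=A, msg='start')): A:[start] B:[]
After 7 (process(B)): A:[start] B:[]
After 8 (send(from=B, to=A, msg='ping')): A:[start,ping] B:[]
After 9 (process(B)): A:[start,ping] B:[]
After 10 (send(from=A, to=B, msg='sync')): A:[start,ping] B:[sync]
After 11 (send(from=A, to=B, msg='req')): A:[start,ping] B:[sync,req]
After 12 (process(A)): A:[ping] B:[sync,req]
After 13 (process(A)): A:[] B:[sync,req]
After 14 (send(from=A, to=B, msg='stop')): A:[] B:[sync,req,stop]

Answer: 4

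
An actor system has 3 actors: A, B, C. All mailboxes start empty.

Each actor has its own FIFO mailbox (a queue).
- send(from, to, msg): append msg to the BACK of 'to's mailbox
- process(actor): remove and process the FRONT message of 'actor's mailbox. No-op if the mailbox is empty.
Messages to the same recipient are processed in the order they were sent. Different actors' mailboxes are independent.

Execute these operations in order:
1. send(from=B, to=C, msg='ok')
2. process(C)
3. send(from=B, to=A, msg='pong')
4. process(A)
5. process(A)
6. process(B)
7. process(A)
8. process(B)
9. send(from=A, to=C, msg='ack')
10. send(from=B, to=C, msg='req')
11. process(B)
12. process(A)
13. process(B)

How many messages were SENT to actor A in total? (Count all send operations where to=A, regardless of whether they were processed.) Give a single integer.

Answer: 1

Derivation:
After 1 (send(from=B, to=C, msg='ok')): A:[] B:[] C:[ok]
After 2 (process(C)): A:[] B:[] C:[]
After 3 (send(from=B, to=A, msg='pong')): A:[pong] B:[] C:[]
After 4 (process(A)): A:[] B:[] C:[]
After 5 (process(A)): A:[] B:[] C:[]
After 6 (process(B)): A:[] B:[] C:[]
After 7 (process(A)): A:[] B:[] C:[]
After 8 (process(B)): A:[] B:[] C:[]
After 9 (send(from=A, to=C, msg='ack')): A:[] B:[] C:[ack]
After 10 (send(from=B, to=C, msg='req')): A:[] B:[] C:[ack,req]
After 11 (process(B)): A:[] B:[] C:[ack,req]
After 12 (process(A)): A:[] B:[] C:[ack,req]
After 13 (process(B)): A:[] B:[] C:[ack,req]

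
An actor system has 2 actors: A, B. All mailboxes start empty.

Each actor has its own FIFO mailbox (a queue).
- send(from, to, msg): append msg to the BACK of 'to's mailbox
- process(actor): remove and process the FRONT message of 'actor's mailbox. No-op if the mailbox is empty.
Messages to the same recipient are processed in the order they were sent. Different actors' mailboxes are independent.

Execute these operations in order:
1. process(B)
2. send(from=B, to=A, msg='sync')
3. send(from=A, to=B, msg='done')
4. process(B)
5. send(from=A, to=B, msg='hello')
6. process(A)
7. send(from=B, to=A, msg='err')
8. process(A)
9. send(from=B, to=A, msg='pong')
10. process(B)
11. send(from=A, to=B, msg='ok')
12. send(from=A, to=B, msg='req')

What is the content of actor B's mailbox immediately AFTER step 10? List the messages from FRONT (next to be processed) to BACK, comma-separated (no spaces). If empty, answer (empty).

After 1 (process(B)): A:[] B:[]
After 2 (send(from=B, to=A, msg='sync')): A:[sync] B:[]
After 3 (send(from=A, to=B, msg='done')): A:[sync] B:[done]
After 4 (process(B)): A:[sync] B:[]
After 5 (send(from=A, to=B, msg='hello')): A:[sync] B:[hello]
After 6 (process(A)): A:[] B:[hello]
After 7 (send(from=B, to=A, msg='err')): A:[err] B:[hello]
After 8 (process(A)): A:[] B:[hello]
After 9 (send(from=B, to=A, msg='pong')): A:[pong] B:[hello]
After 10 (process(B)): A:[pong] B:[]

(empty)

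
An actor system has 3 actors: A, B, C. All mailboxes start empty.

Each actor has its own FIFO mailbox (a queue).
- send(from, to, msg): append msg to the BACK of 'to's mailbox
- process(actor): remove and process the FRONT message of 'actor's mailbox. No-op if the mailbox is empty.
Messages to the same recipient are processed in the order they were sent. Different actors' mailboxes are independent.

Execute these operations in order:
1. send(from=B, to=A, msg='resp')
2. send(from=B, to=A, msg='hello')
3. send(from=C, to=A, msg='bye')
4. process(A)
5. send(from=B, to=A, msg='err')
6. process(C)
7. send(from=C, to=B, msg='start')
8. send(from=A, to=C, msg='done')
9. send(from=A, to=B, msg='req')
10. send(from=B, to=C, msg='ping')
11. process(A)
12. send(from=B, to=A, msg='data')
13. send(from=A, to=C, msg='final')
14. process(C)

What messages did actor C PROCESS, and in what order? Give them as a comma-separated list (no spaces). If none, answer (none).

Answer: done

Derivation:
After 1 (send(from=B, to=A, msg='resp')): A:[resp] B:[] C:[]
After 2 (send(from=B, to=A, msg='hello')): A:[resp,hello] B:[] C:[]
After 3 (send(from=C, to=A, msg='bye')): A:[resp,hello,bye] B:[] C:[]
After 4 (process(A)): A:[hello,bye] B:[] C:[]
After 5 (send(from=B, to=A, msg='err')): A:[hello,bye,err] B:[] C:[]
After 6 (process(C)): A:[hello,bye,err] B:[] C:[]
After 7 (send(from=C, to=B, msg='start')): A:[hello,bye,err] B:[start] C:[]
After 8 (send(from=A, to=C, msg='done')): A:[hello,bye,err] B:[start] C:[done]
After 9 (send(from=A, to=B, msg='req')): A:[hello,bye,err] B:[start,req] C:[done]
After 10 (send(from=B, to=C, msg='ping')): A:[hello,bye,err] B:[start,req] C:[done,ping]
After 11 (process(A)): A:[bye,err] B:[start,req] C:[done,ping]
After 12 (send(from=B, to=A, msg='data')): A:[bye,err,data] B:[start,req] C:[done,ping]
After 13 (send(from=A, to=C, msg='final')): A:[bye,err,data] B:[start,req] C:[done,ping,final]
After 14 (process(C)): A:[bye,err,data] B:[start,req] C:[ping,final]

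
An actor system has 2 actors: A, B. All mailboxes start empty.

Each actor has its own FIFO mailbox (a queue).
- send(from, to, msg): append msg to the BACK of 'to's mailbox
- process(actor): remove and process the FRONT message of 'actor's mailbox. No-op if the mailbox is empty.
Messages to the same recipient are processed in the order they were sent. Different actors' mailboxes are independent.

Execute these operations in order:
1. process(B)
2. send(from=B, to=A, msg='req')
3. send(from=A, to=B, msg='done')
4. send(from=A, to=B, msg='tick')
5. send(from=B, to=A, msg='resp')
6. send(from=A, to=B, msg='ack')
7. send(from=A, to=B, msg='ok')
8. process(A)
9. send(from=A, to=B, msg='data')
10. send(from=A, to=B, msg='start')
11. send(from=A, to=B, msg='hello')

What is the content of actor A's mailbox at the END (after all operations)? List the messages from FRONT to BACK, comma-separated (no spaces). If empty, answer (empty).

After 1 (process(B)): A:[] B:[]
After 2 (send(from=B, to=A, msg='req')): A:[req] B:[]
After 3 (send(from=A, to=B, msg='done')): A:[req] B:[done]
After 4 (send(from=A, to=B, msg='tick')): A:[req] B:[done,tick]
After 5 (send(from=B, to=A, msg='resp')): A:[req,resp] B:[done,tick]
After 6 (send(from=A, to=B, msg='ack')): A:[req,resp] B:[done,tick,ack]
After 7 (send(from=A, to=B, msg='ok')): A:[req,resp] B:[done,tick,ack,ok]
After 8 (process(A)): A:[resp] B:[done,tick,ack,ok]
After 9 (send(from=A, to=B, msg='data')): A:[resp] B:[done,tick,ack,ok,data]
After 10 (send(from=A, to=B, msg='start')): A:[resp] B:[done,tick,ack,ok,data,start]
After 11 (send(from=A, to=B, msg='hello')): A:[resp] B:[done,tick,ack,ok,data,start,hello]

Answer: resp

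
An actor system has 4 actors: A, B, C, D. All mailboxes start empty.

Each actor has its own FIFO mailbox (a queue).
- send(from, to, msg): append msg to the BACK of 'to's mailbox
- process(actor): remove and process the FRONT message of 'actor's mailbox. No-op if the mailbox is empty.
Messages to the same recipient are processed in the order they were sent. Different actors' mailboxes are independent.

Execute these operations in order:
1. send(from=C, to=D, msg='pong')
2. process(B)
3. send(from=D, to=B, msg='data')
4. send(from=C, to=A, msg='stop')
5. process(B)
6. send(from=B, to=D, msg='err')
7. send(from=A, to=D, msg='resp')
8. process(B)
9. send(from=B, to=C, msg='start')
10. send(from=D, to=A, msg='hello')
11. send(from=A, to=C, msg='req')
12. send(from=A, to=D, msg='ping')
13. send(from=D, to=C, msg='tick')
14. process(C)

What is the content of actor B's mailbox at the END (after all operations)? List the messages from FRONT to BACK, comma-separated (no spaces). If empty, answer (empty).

After 1 (send(from=C, to=D, msg='pong')): A:[] B:[] C:[] D:[pong]
After 2 (process(B)): A:[] B:[] C:[] D:[pong]
After 3 (send(from=D, to=B, msg='data')): A:[] B:[data] C:[] D:[pong]
After 4 (send(from=C, to=A, msg='stop')): A:[stop] B:[data] C:[] D:[pong]
After 5 (process(B)): A:[stop] B:[] C:[] D:[pong]
After 6 (send(from=B, to=D, msg='err')): A:[stop] B:[] C:[] D:[pong,err]
After 7 (send(from=A, to=D, msg='resp')): A:[stop] B:[] C:[] D:[pong,err,resp]
After 8 (process(B)): A:[stop] B:[] C:[] D:[pong,err,resp]
After 9 (send(from=B, to=C, msg='start')): A:[stop] B:[] C:[start] D:[pong,err,resp]
After 10 (send(from=D, to=A, msg='hello')): A:[stop,hello] B:[] C:[start] D:[pong,err,resp]
After 11 (send(from=A, to=C, msg='req')): A:[stop,hello] B:[] C:[start,req] D:[pong,err,resp]
After 12 (send(from=A, to=D, msg='ping')): A:[stop,hello] B:[] C:[start,req] D:[pong,err,resp,ping]
After 13 (send(from=D, to=C, msg='tick')): A:[stop,hello] B:[] C:[start,req,tick] D:[pong,err,resp,ping]
After 14 (process(C)): A:[stop,hello] B:[] C:[req,tick] D:[pong,err,resp,ping]

Answer: (empty)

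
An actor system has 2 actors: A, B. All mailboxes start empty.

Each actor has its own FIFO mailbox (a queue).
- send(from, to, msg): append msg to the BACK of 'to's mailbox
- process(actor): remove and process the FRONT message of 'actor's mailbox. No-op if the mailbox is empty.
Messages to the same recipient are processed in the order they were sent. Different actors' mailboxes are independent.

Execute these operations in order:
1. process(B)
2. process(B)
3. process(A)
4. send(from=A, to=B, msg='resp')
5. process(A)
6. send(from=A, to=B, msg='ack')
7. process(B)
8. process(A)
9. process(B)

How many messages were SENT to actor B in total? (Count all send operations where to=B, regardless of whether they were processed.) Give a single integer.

After 1 (process(B)): A:[] B:[]
After 2 (process(B)): A:[] B:[]
After 3 (process(A)): A:[] B:[]
After 4 (send(from=A, to=B, msg='resp')): A:[] B:[resp]
After 5 (process(A)): A:[] B:[resp]
After 6 (send(from=A, to=B, msg='ack')): A:[] B:[resp,ack]
After 7 (process(B)): A:[] B:[ack]
After 8 (process(A)): A:[] B:[ack]
After 9 (process(B)): A:[] B:[]

Answer: 2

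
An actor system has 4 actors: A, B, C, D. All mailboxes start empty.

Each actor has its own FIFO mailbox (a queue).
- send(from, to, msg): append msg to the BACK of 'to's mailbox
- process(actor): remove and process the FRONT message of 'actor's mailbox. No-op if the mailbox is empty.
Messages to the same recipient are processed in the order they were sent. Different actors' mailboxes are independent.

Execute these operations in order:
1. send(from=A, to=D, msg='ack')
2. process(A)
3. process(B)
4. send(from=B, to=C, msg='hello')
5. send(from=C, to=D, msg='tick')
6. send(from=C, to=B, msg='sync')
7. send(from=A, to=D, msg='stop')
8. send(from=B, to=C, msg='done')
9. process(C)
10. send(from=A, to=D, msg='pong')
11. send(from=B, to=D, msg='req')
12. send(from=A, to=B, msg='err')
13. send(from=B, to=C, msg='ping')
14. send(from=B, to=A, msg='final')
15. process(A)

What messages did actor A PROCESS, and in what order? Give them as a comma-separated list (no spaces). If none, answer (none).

Answer: final

Derivation:
After 1 (send(from=A, to=D, msg='ack')): A:[] B:[] C:[] D:[ack]
After 2 (process(A)): A:[] B:[] C:[] D:[ack]
After 3 (process(B)): A:[] B:[] C:[] D:[ack]
After 4 (send(from=B, to=C, msg='hello')): A:[] B:[] C:[hello] D:[ack]
After 5 (send(from=C, to=D, msg='tick')): A:[] B:[] C:[hello] D:[ack,tick]
After 6 (send(from=C, to=B, msg='sync')): A:[] B:[sync] C:[hello] D:[ack,tick]
After 7 (send(from=A, to=D, msg='stop')): A:[] B:[sync] C:[hello] D:[ack,tick,stop]
After 8 (send(from=B, to=C, msg='done')): A:[] B:[sync] C:[hello,done] D:[ack,tick,stop]
After 9 (process(C)): A:[] B:[sync] C:[done] D:[ack,tick,stop]
After 10 (send(from=A, to=D, msg='pong')): A:[] B:[sync] C:[done] D:[ack,tick,stop,pong]
After 11 (send(from=B, to=D, msg='req')): A:[] B:[sync] C:[done] D:[ack,tick,stop,pong,req]
After 12 (send(from=A, to=B, msg='err')): A:[] B:[sync,err] C:[done] D:[ack,tick,stop,pong,req]
After 13 (send(from=B, to=C, msg='ping')): A:[] B:[sync,err] C:[done,ping] D:[ack,tick,stop,pong,req]
After 14 (send(from=B, to=A, msg='final')): A:[final] B:[sync,err] C:[done,ping] D:[ack,tick,stop,pong,req]
After 15 (process(A)): A:[] B:[sync,err] C:[done,ping] D:[ack,tick,stop,pong,req]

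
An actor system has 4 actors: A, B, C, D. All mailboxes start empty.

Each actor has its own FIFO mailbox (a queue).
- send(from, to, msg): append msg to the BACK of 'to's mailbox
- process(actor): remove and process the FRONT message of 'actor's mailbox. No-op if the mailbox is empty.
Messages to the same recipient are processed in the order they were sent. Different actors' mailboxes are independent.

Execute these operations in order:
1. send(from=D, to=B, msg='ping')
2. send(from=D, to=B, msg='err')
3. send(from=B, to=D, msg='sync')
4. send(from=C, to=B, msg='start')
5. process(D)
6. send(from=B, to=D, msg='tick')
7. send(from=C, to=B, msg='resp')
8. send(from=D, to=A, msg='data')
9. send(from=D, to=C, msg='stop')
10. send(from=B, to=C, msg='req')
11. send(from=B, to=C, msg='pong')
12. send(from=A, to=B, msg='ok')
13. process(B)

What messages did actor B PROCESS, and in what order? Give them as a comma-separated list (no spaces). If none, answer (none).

Answer: ping

Derivation:
After 1 (send(from=D, to=B, msg='ping')): A:[] B:[ping] C:[] D:[]
After 2 (send(from=D, to=B, msg='err')): A:[] B:[ping,err] C:[] D:[]
After 3 (send(from=B, to=D, msg='sync')): A:[] B:[ping,err] C:[] D:[sync]
After 4 (send(from=C, to=B, msg='start')): A:[] B:[ping,err,start] C:[] D:[sync]
After 5 (process(D)): A:[] B:[ping,err,start] C:[] D:[]
After 6 (send(from=B, to=D, msg='tick')): A:[] B:[ping,err,start] C:[] D:[tick]
After 7 (send(from=C, to=B, msg='resp')): A:[] B:[ping,err,start,resp] C:[] D:[tick]
After 8 (send(from=D, to=A, msg='data')): A:[data] B:[ping,err,start,resp] C:[] D:[tick]
After 9 (send(from=D, to=C, msg='stop')): A:[data] B:[ping,err,start,resp] C:[stop] D:[tick]
After 10 (send(from=B, to=C, msg='req')): A:[data] B:[ping,err,start,resp] C:[stop,req] D:[tick]
After 11 (send(from=B, to=C, msg='pong')): A:[data] B:[ping,err,start,resp] C:[stop,req,pong] D:[tick]
After 12 (send(from=A, to=B, msg='ok')): A:[data] B:[ping,err,start,resp,ok] C:[stop,req,pong] D:[tick]
After 13 (process(B)): A:[data] B:[err,start,resp,ok] C:[stop,req,pong] D:[tick]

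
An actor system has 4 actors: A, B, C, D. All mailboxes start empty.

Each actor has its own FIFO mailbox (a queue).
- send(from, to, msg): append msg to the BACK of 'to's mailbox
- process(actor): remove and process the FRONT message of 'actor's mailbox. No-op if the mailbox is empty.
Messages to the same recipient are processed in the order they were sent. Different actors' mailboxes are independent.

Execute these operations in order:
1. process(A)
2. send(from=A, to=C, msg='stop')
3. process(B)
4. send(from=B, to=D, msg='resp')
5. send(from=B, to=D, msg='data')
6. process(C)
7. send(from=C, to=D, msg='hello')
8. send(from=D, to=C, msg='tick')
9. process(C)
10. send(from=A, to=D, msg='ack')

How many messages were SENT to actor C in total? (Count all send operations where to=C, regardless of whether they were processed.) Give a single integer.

After 1 (process(A)): A:[] B:[] C:[] D:[]
After 2 (send(from=A, to=C, msg='stop')): A:[] B:[] C:[stop] D:[]
After 3 (process(B)): A:[] B:[] C:[stop] D:[]
After 4 (send(from=B, to=D, msg='resp')): A:[] B:[] C:[stop] D:[resp]
After 5 (send(from=B, to=D, msg='data')): A:[] B:[] C:[stop] D:[resp,data]
After 6 (process(C)): A:[] B:[] C:[] D:[resp,data]
After 7 (send(from=C, to=D, msg='hello')): A:[] B:[] C:[] D:[resp,data,hello]
After 8 (send(from=D, to=C, msg='tick')): A:[] B:[] C:[tick] D:[resp,data,hello]
After 9 (process(C)): A:[] B:[] C:[] D:[resp,data,hello]
After 10 (send(from=A, to=D, msg='ack')): A:[] B:[] C:[] D:[resp,data,hello,ack]

Answer: 2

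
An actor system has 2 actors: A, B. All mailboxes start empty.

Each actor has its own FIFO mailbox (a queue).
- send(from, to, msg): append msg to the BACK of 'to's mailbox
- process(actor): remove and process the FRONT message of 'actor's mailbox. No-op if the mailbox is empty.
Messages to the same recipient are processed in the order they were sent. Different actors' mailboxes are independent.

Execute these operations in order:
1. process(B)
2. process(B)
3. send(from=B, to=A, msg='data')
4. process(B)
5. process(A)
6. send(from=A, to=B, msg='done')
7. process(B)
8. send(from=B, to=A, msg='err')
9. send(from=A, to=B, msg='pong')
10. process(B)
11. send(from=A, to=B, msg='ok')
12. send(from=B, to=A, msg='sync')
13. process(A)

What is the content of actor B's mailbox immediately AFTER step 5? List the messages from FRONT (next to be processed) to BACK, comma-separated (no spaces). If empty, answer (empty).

After 1 (process(B)): A:[] B:[]
After 2 (process(B)): A:[] B:[]
After 3 (send(from=B, to=A, msg='data')): A:[data] B:[]
After 4 (process(B)): A:[data] B:[]
After 5 (process(A)): A:[] B:[]

(empty)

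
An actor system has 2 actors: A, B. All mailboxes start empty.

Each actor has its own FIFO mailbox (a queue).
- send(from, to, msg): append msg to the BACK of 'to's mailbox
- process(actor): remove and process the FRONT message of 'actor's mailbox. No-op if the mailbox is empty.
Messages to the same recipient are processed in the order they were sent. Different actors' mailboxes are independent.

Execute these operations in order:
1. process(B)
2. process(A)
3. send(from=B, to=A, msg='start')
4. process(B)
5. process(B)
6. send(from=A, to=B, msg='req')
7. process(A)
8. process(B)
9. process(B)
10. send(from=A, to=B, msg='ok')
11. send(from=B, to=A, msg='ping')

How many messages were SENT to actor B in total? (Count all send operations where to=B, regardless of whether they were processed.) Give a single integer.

Answer: 2

Derivation:
After 1 (process(B)): A:[] B:[]
After 2 (process(A)): A:[] B:[]
After 3 (send(from=B, to=A, msg='start')): A:[start] B:[]
After 4 (process(B)): A:[start] B:[]
After 5 (process(B)): A:[start] B:[]
After 6 (send(from=A, to=B, msg='req')): A:[start] B:[req]
After 7 (process(A)): A:[] B:[req]
After 8 (process(B)): A:[] B:[]
After 9 (process(B)): A:[] B:[]
After 10 (send(from=A, to=B, msg='ok')): A:[] B:[ok]
After 11 (send(from=B, to=A, msg='ping')): A:[ping] B:[ok]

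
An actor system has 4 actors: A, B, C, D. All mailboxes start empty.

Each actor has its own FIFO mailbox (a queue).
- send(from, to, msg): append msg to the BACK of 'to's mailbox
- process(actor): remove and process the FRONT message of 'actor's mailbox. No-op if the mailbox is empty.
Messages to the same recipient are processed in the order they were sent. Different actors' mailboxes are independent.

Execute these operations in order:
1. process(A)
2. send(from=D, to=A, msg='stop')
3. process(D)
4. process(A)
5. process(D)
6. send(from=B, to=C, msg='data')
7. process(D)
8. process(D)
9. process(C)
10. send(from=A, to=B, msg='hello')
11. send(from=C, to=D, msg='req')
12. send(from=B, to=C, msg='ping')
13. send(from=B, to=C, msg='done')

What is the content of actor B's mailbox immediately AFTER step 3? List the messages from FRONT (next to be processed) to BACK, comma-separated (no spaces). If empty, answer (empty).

After 1 (process(A)): A:[] B:[] C:[] D:[]
After 2 (send(from=D, to=A, msg='stop')): A:[stop] B:[] C:[] D:[]
After 3 (process(D)): A:[stop] B:[] C:[] D:[]

(empty)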